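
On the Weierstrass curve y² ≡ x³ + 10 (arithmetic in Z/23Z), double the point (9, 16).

(21, 5)

tangent at (9, 16): λ = (3·9² + 0)/(2·16) ≡ 13/9. 9⁻¹ ≡ 18 (mod 23), so λ ≡ 13·18 ≡ 4.
  x = λ² - 9 - 9 = 16 - 18 ≡ 21; y = λ·(9 - 21) - 16 ≡ 5. → (21, 5)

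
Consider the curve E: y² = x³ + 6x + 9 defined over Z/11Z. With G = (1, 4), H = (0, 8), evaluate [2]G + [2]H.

First 2G:
Repeated addition: build up to 2G.
2G: tangent at (1, 4): λ = (3·1² + 6)/(2·4) ≡ 9/8. 8⁻¹ ≡ 7 (mod 11), so λ ≡ 9·7 ≡ 8.
  x = λ² - 1 - 1 = 64 - 2 ≡ 7; y = λ·(1 - 7) - 4 ≡ 3. → (7, 3)
2G = (7, 3).
Next 2H:
Repeated addition: build up to 2H.
2H: tangent at (0, 8): λ = (3·0² + 6)/(2·8) ≡ 6/5. 5⁻¹ ≡ 9 (mod 11), so λ ≡ 6·9 ≡ 10.
  x = λ² - 0 - 0 = 100 - 0 ≡ 1; y = λ·(0 - 1) - 8 ≡ 4. → (1, 4)
2H = (1, 4).
Finally 2G + 2H:
(7, 3) + (1, 4). λ = (4 - 3)/(1 - 7) ≡ 1/5 mod 11. 5⁻¹ ≡ 9 (mod 11) since 5·9 = 45 ≡ 1, so λ ≡ 9.
  x = λ² - 7 - 1 = 81 - 8 ≡ 7; y = λ·(7 - 7) - 3 ≡ 8. → (7, 8)

(7, 8)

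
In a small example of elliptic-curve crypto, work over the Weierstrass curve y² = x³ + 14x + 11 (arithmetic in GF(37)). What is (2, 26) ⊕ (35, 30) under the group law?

(1, 10)

(2, 26) + (35, 30). λ = (30 - 26)/(35 - 2) ≡ 4/33 mod 37. 33⁻¹ ≡ 9 (mod 37), so λ ≡ 36.
  x = λ² - 2 - 35 = 1296 - 37 ≡ 1; y = λ·(2 - 1) - 26 ≡ 10. → (1, 10)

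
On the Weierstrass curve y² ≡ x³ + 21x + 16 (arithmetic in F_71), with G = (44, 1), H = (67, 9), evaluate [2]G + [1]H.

First 2G:
Repeated addition: build up to 2G.
2G: tangent at (44, 1): λ = (3·44² + 21)/(2·1) ≡ 7/2. 2⁻¹ ≡ 36 (mod 71) since 2·36 = 72 ≡ 1, so λ ≡ 7·36 ≡ 39.
  x = λ² - 44 - 44 = 1521 - 88 ≡ 13; y = λ·(44 - 13) - 1 ≡ 1. → (13, 1)
2G = (13, 1).
Finally 2G + H:
(13, 1) + (67, 9). λ = (9 - 1)/(67 - 13) ≡ 8/54 mod 71. 54⁻¹ ≡ 25 (mod 71), so λ ≡ 58.
  x = λ² - 13 - 67 = 3364 - 80 ≡ 18; y = λ·(13 - 18) - 1 ≡ 64. → (18, 64)

(18, 64)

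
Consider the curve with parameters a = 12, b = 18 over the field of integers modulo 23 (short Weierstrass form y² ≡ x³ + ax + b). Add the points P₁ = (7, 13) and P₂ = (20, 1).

(14, 20)

(7, 13) + (20, 1). λ = (1 - 13)/(20 - 7) ≡ 11/13 mod 23. 13⁻¹ ≡ 16 (mod 23), so λ ≡ 15.
  x = λ² - 7 - 20 = 225 - 27 ≡ 14; y = λ·(7 - 14) - 13 ≡ 20. → (14, 20)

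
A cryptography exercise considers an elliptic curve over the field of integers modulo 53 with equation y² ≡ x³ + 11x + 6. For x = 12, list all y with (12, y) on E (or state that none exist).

8, 45

x³ + 11x + 6 = 1866 ≡ 11 (mod 53).
Square roots of 11 mod 53: 8 and 45 (since 8² = 64 ≡ 11).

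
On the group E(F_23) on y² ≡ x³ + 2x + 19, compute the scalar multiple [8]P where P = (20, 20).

Double-and-add on 8 = (1000)₂. Start with P = (20, 20) for the leading 1-bit.
double: tangent at (20, 20): λ = (3·20² + 2)/(2·20) ≡ 6/17. 17⁻¹ ≡ 19 (mod 23) since 17·19 = 323 ≡ 1, so λ ≡ 6·19 ≡ 22.
  x = λ² - 20 - 20 = 484 - 40 ≡ 7; y = λ·(20 - 7) - 20 ≡ 13. → (7, 13)
double: tangent at (7, 13): λ = (3·7² + 2)/(2·13) ≡ 11/3. 3⁻¹ ≡ 8 (mod 23), so λ ≡ 11·8 ≡ 19.
  x = λ² - 7 - 7 = 361 - 14 ≡ 2; y = λ·(7 - 2) - 13 ≡ 13. → (2, 13)
double: tangent at (2, 13): λ = (3·2² + 2)/(2·13) ≡ 14/3. 3⁻¹ ≡ 8 (mod 23), so λ ≡ 14·8 ≡ 20.
  x = λ² - 2 - 2 = 400 - 4 ≡ 5; y = λ·(2 - 5) - 13 ≡ 19. → (5, 19)

(5, 19)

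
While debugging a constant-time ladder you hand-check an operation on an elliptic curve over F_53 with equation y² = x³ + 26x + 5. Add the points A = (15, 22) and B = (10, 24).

(15, 22) + (10, 24). λ = (24 - 22)/(10 - 15) ≡ 2/48 mod 53. 48⁻¹ ≡ 21 (mod 53), so λ ≡ 42.
  x = λ² - 15 - 10 = 1764 - 25 ≡ 43; y = λ·(15 - 43) - 22 ≡ 21. → (43, 21)

(43, 21)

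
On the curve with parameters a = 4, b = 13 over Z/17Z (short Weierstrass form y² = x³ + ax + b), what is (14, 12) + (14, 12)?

tangent at (14, 12): λ = (3·14² + 4)/(2·12) ≡ 14/7. 7⁻¹ ≡ 5 (mod 17) since 7·5 = 35 ≡ 1, so λ ≡ 14·5 ≡ 2.
  x = λ² - 14 - 14 = 4 - 28 ≡ 10; y = λ·(14 - 10) - 12 ≡ 13. → (10, 13)

(10, 13)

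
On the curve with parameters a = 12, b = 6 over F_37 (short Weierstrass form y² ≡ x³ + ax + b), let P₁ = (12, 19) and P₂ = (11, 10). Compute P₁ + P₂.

(21, 11)

(12, 19) + (11, 10). λ = (10 - 19)/(11 - 12) ≡ 28/36 mod 37. 36⁻¹ ≡ 36 (mod 37), so λ ≡ 9.
  x = λ² - 12 - 11 = 81 - 23 ≡ 21; y = λ·(12 - 21) - 19 ≡ 11. → (21, 11)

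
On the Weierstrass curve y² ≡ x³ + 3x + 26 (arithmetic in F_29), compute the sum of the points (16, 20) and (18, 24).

(28, 14)

(16, 20) + (18, 24). λ = (24 - 20)/(18 - 16) ≡ 4/2 mod 29. 2⁻¹ ≡ 15 (mod 29) since 2·15 = 30 ≡ 1, so λ ≡ 2.
  x = λ² - 16 - 18 = 4 - 34 ≡ 28; y = λ·(16 - 28) - 20 ≡ 14. → (28, 14)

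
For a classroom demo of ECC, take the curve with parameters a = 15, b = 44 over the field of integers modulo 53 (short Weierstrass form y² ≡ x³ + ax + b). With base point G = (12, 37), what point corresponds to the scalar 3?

Repeated addition: build up to 3G.
2G: tangent at (12, 37): λ = (3·12² + 15)/(2·37) ≡ 23/21. 21⁻¹ ≡ 48 (mod 53) since 21·48 = 1008 ≡ 1, so λ ≡ 23·48 ≡ 44.
  x = λ² - 12 - 12 = 1936 - 24 ≡ 4; y = λ·(12 - 4) - 37 ≡ 50. → (4, 50)
3G: (4, 50) + (12, 37). λ = (37 - 50)/(12 - 4) ≡ 40/8 mod 53. 8⁻¹ ≡ 20 (mod 53), so λ ≡ 5.
  x = λ² - 4 - 12 = 25 - 16 ≡ 9; y = λ·(4 - 9) - 50 ≡ 31. → (9, 31)

(9, 31)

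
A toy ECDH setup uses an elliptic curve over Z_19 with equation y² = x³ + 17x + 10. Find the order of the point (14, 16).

2P: tangent at (14, 16): λ = (3·14² + 17)/(2·16) ≡ 16/13. 13⁻¹ ≡ 3 (mod 19), so λ ≡ 16·3 ≡ 10.
  x = λ² - 14 - 14 = 100 - 28 ≡ 15; y = λ·(14 - 15) - 16 ≡ 12. → (15, 12)
3P: (15, 12) + (14, 16). λ = (16 - 12)/(14 - 15) ≡ 4/18 mod 19. 18⁻¹ ≡ 18 (mod 19), so λ ≡ 15.
  x = λ² - 15 - 14 = 225 - 29 ≡ 6; y = λ·(15 - 6) - 12 ≡ 9. → (6, 9)
4P: (6, 9) + (14, 16). λ = (16 - 9)/(14 - 6) ≡ 7/8 mod 19. 8⁻¹ ≡ 12 (mod 19), so λ ≡ 8.
  x = λ² - 6 - 14 = 64 - 20 ≡ 6; y = λ·(6 - 6) - 9 ≡ 10. → (6, 10)
5P: (6, 10) + (14, 16). λ = (16 - 10)/(14 - 6) ≡ 6/8 mod 19. 8⁻¹ ≡ 12 (mod 19), so λ ≡ 15.
  x = λ² - 6 - 14 = 225 - 20 ≡ 15; y = λ·(6 - 15) - 10 ≡ 7. → (15, 7)
6P: (15, 7) + (14, 16). λ = (16 - 7)/(14 - 15) ≡ 9/18 mod 19. 18⁻¹ ≡ 18 (mod 19), so λ ≡ 10.
  x = λ² - 15 - 14 = 100 - 29 ≡ 14; y = λ·(15 - 14) - 7 ≡ 3. → (14, 3)
7P: (14, 3) + (14, 16): same x and y₁ ≡ -y₂, so the sum is O.
7P = O, so the order is 7.

7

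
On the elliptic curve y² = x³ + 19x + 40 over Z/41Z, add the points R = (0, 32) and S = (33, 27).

(0, 32) + (33, 27). λ = (27 - 32)/(33 - 0) ≡ 36/33 mod 41. 33⁻¹ ≡ 5 (mod 41) since 33·5 = 165 ≡ 1, so λ ≡ 16.
  x = λ² - 0 - 33 = 256 - 33 ≡ 18; y = λ·(0 - 18) - 32 ≡ 8. → (18, 8)

(18, 8)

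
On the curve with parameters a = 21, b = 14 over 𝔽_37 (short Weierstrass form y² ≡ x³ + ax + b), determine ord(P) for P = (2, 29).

7

2P: tangent at (2, 29): λ = (3·2² + 21)/(2·29) ≡ 33/21. 21⁻¹ ≡ 30 (mod 37), so λ ≡ 33·30 ≡ 28.
  x = λ² - 2 - 2 = 784 - 4 ≡ 3; y = λ·(2 - 3) - 29 ≡ 17. → (3, 17)
3P: (3, 17) + (2, 29). λ = (29 - 17)/(2 - 3) ≡ 12/36 mod 37. 36⁻¹ ≡ 36 (mod 37), so λ ≡ 25.
  x = λ² - 3 - 2 = 625 - 5 ≡ 28; y = λ·(3 - 28) - 17 ≡ 24. → (28, 24)
4P: (28, 24) + (2, 29). λ = (29 - 24)/(2 - 28) ≡ 5/11 mod 37. 11⁻¹ ≡ 27 (mod 37) since 11·27 = 297 ≡ 1, so λ ≡ 24.
  x = λ² - 28 - 2 = 576 - 30 ≡ 28; y = λ·(28 - 28) - 24 ≡ 13. → (28, 13)
5P: (28, 13) + (2, 29). λ = (29 - 13)/(2 - 28) ≡ 16/11 mod 37. 11⁻¹ ≡ 27 (mod 37) since 11·27 = 297 ≡ 1, so λ ≡ 25.
  x = λ² - 28 - 2 = 625 - 30 ≡ 3; y = λ·(28 - 3) - 13 ≡ 20. → (3, 20)
6P: (3, 20) + (2, 29). λ = (29 - 20)/(2 - 3) ≡ 9/36 mod 37. 36⁻¹ ≡ 36 (mod 37) since 36·36 = 1296 ≡ 1, so λ ≡ 28.
  x = λ² - 3 - 2 = 784 - 5 ≡ 2; y = λ·(3 - 2) - 20 ≡ 8. → (2, 8)
7P: (2, 8) + (2, 29): same x and y₁ ≡ -y₂, so the sum is O.
7P = O, so the order is 7.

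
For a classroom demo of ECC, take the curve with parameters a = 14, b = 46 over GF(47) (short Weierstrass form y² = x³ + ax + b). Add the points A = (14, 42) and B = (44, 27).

(14, 42) + (44, 27). λ = (27 - 42)/(44 - 14) ≡ 32/30 mod 47. 30⁻¹ ≡ 11 (mod 47), so λ ≡ 23.
  x = λ² - 14 - 44 = 529 - 58 ≡ 1; y = λ·(14 - 1) - 42 ≡ 22. → (1, 22)

(1, 22)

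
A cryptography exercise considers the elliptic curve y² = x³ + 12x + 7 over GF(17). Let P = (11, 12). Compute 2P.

tangent at (11, 12): λ = (3·11² + 12)/(2·12) ≡ 1/7. 7⁻¹ ≡ 5 (mod 17) since 7·5 = 35 ≡ 1, so λ ≡ 1·5 ≡ 5.
  x = λ² - 11 - 11 = 25 - 22 ≡ 3; y = λ·(11 - 3) - 12 ≡ 11. → (3, 11)

(3, 11)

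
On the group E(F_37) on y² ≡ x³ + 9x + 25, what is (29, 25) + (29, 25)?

tangent at (29, 25): λ = (3·29² + 9)/(2·25) ≡ 16/13. 13⁻¹ ≡ 20 (mod 37) since 13·20 = 260 ≡ 1, so λ ≡ 16·20 ≡ 24.
  x = λ² - 29 - 29 = 576 - 58 ≡ 0; y = λ·(29 - 0) - 25 ≡ 5. → (0, 5)

(0, 5)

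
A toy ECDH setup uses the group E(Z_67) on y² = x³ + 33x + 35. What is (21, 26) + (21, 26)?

tangent at (21, 26): λ = (3·21² + 33)/(2·26) ≡ 16/52. 52⁻¹ ≡ 58 (mod 67), so λ ≡ 16·58 ≡ 57.
  x = λ² - 21 - 21 = 3249 - 42 ≡ 58; y = λ·(21 - 58) - 26 ≡ 9. → (58, 9)

(58, 9)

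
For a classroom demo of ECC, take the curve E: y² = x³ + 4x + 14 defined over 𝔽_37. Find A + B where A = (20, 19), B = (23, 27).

(20, 19) + (23, 27). λ = (27 - 19)/(23 - 20) ≡ 8/3 mod 37. 3⁻¹ ≡ 25 (mod 37), so λ ≡ 15.
  x = λ² - 20 - 23 = 225 - 43 ≡ 34; y = λ·(20 - 34) - 19 ≡ 30. → (34, 30)

(34, 30)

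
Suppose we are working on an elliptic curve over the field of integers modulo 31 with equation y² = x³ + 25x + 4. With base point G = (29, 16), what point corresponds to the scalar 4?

Repeated addition: build up to 4G.
2G: tangent at (29, 16): λ = (3·29² + 25)/(2·16) ≡ 6/1. 1⁻¹ ≡ 1 (mod 31), so λ ≡ 6·1 ≡ 6.
  x = λ² - 29 - 29 = 36 - 58 ≡ 9; y = λ·(29 - 9) - 16 ≡ 11. → (9, 11)
3G: (9, 11) + (29, 16). λ = (16 - 11)/(29 - 9) ≡ 5/20 mod 31. 20⁻¹ ≡ 14 (mod 31) since 20·14 = 280 ≡ 1, so λ ≡ 8.
  x = λ² - 9 - 29 = 64 - 38 ≡ 26; y = λ·(9 - 26) - 11 ≡ 8. → (26, 8)
4G: (26, 8) + (29, 16). λ = (16 - 8)/(29 - 26) ≡ 8/3 mod 31. 3⁻¹ ≡ 21 (mod 31), so λ ≡ 13.
  x = λ² - 26 - 29 = 169 - 55 ≡ 21; y = λ·(26 - 21) - 8 ≡ 26. → (21, 26)

(21, 26)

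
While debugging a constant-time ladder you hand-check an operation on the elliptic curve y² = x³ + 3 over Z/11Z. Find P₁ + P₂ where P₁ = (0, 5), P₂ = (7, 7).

(7, 4)

(0, 5) + (7, 7). λ = (7 - 5)/(7 - 0) ≡ 2/7 mod 11. 7⁻¹ ≡ 8 (mod 11) since 7·8 = 56 ≡ 1, so λ ≡ 5.
  x = λ² - 0 - 7 = 25 - 7 ≡ 7; y = λ·(0 - 7) - 5 ≡ 4. → (7, 4)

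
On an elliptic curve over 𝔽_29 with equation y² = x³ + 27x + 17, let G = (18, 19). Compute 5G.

(18, 10)

Double-and-add on 5 = (101)₂. Start with G = (18, 19) for the leading 1-bit.
double: tangent at (18, 19): λ = (3·18² + 27)/(2·19) ≡ 13/9. 9⁻¹ ≡ 13 (mod 29), so λ ≡ 13·13 ≡ 24.
  x = λ² - 18 - 18 = 576 - 36 ≡ 18; y = λ·(18 - 18) - 19 ≡ 10. → (18, 10)
double: tangent at (18, 10): λ = (3·18² + 27)/(2·10) ≡ 13/20. 20⁻¹ ≡ 16 (mod 29), so λ ≡ 13·16 ≡ 5.
  x = λ² - 18 - 18 = 25 - 36 ≡ 18; y = λ·(18 - 18) - 10 ≡ 19. → (18, 19)
add G: tangent at (18, 19): λ = (3·18² + 27)/(2·19) ≡ 13/9. 9⁻¹ ≡ 13 (mod 29), so λ ≡ 13·13 ≡ 24.
  x = λ² - 18 - 18 = 576 - 36 ≡ 18; y = λ·(18 - 18) - 19 ≡ 10. → (18, 10)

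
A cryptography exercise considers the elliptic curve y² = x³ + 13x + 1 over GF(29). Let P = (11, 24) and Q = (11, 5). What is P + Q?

The two points share x = 11 and their y-coordinates satisfy 24 + 5 ≡ 0 (mod 29), so they are inverses. Their sum is ∞.

O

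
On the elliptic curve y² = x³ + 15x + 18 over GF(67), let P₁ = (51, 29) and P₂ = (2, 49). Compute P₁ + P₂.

(51, 29) + (2, 49). λ = (49 - 29)/(2 - 51) ≡ 20/18 mod 67. 18⁻¹ ≡ 41 (mod 67) since 18·41 = 738 ≡ 1, so λ ≡ 16.
  x = λ² - 51 - 2 = 256 - 53 ≡ 2; y = λ·(51 - 2) - 29 ≡ 18. → (2, 18)

(2, 18)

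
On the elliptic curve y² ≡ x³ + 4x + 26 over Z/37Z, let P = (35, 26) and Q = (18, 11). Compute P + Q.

(35, 26) + (18, 11). λ = (11 - 26)/(18 - 35) ≡ 22/20 mod 37. 20⁻¹ ≡ 13 (mod 37), so λ ≡ 27.
  x = λ² - 35 - 18 = 729 - 53 ≡ 10; y = λ·(35 - 10) - 26 ≡ 20. → (10, 20)

(10, 20)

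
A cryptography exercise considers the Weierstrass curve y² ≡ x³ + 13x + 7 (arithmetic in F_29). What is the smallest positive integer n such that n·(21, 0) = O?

2

2P: (21, 0) + (21, 0): same x and y₁ ≡ -y₂, so the sum is O.
2P = O, so the order is 2.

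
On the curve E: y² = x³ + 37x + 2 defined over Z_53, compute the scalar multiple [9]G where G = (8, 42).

Repeated addition: build up to 9G.
2G: tangent at (8, 42): λ = (3·8² + 37)/(2·42) ≡ 17/31. 31⁻¹ ≡ 12 (mod 53), so λ ≡ 17·12 ≡ 45.
  x = λ² - 8 - 8 = 2025 - 16 ≡ 48; y = λ·(8 - 48) - 42 ≡ 13. → (48, 13)
3G: (48, 13) + (8, 42). λ = (42 - 13)/(8 - 48) ≡ 29/13 mod 53. 13⁻¹ ≡ 49 (mod 53), so λ ≡ 43.
  x = λ² - 48 - 8 = 1849 - 56 ≡ 44; y = λ·(48 - 44) - 13 ≡ 0. → (44, 0)
4G: (44, 0) + (8, 42). λ = (42 - 0)/(8 - 44) ≡ 42/17 mod 53. 17⁻¹ ≡ 25 (mod 53) since 17·25 = 425 ≡ 1, so λ ≡ 43.
  x = λ² - 44 - 8 = 1849 - 52 ≡ 48; y = λ·(44 - 48) - 0 ≡ 40. → (48, 40)
5G: (48, 40) + (8, 42). λ = (42 - 40)/(8 - 48) ≡ 2/13 mod 53. 13⁻¹ ≡ 49 (mod 53), so λ ≡ 45.
  x = λ² - 48 - 8 = 2025 - 56 ≡ 8; y = λ·(48 - 8) - 40 ≡ 11. → (8, 11)
6G: (8, 11) + (8, 42): same x and y₁ ≡ -y₂, so the sum is O.
7G: O + (8, 42) = (8, 42) (identity).
8G: tangent at (8, 42): λ = (3·8² + 37)/(2·42) ≡ 17/31. 31⁻¹ ≡ 12 (mod 53) since 31·12 = 372 ≡ 1, so λ ≡ 17·12 ≡ 45.
  x = λ² - 8 - 8 = 2025 - 16 ≡ 48; y = λ·(8 - 48) - 42 ≡ 13. → (48, 13)
9G: (48, 13) + (8, 42). λ = (42 - 13)/(8 - 48) ≡ 29/13 mod 53. 13⁻¹ ≡ 49 (mod 53), so λ ≡ 43.
  x = λ² - 48 - 8 = 1849 - 56 ≡ 44; y = λ·(48 - 44) - 13 ≡ 0. → (44, 0)

(44, 0)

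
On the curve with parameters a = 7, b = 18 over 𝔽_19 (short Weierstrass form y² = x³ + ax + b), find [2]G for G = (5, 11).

(13, 11)

tangent at (5, 11): λ = (3·5² + 7)/(2·11) ≡ 6/3. 3⁻¹ ≡ 13 (mod 19), so λ ≡ 6·13 ≡ 2.
  x = λ² - 5 - 5 = 4 - 10 ≡ 13; y = λ·(5 - 13) - 11 ≡ 11. → (13, 11)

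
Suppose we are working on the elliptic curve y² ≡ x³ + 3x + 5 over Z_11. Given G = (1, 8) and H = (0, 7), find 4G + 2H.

First 4G:
Repeated addition: build up to 4G.
2G: tangent at (1, 8): λ = (3·1² + 3)/(2·8) ≡ 6/5. 5⁻¹ ≡ 9 (mod 11), so λ ≡ 6·9 ≡ 10.
  x = λ² - 1 - 1 = 100 - 2 ≡ 10; y = λ·(1 - 10) - 8 ≡ 1. → (10, 1)
3G: (10, 1) + (1, 8). λ = (8 - 1)/(1 - 10) ≡ 7/2 mod 11. 2⁻¹ ≡ 6 (mod 11), so λ ≡ 9.
  x = λ² - 10 - 1 = 81 - 11 ≡ 4; y = λ·(10 - 4) - 1 ≡ 9. → (4, 9)
4G: (4, 9) + (1, 8). λ = (8 - 9)/(1 - 4) ≡ 10/8 mod 11. 8⁻¹ ≡ 7 (mod 11), so λ ≡ 4.
  x = λ² - 4 - 1 = 16 - 5 ≡ 0; y = λ·(4 - 0) - 9 ≡ 7. → (0, 7)
4G = (0, 7).
Next 2H:
Repeated addition: build up to 2H.
2H: tangent at (0, 7): λ = (3·0² + 3)/(2·7) ≡ 3/3. 3⁻¹ ≡ 4 (mod 11), so λ ≡ 3·4 ≡ 1.
  x = λ² - 0 - 0 = 1 - 0 ≡ 1; y = λ·(0 - 1) - 7 ≡ 3. → (1, 3)
2H = (1, 3).
Finally 4G + 2H:
(0, 7) + (1, 3). λ = (3 - 7)/(1 - 0) ≡ 7/1 mod 11. 1⁻¹ ≡ 1 (mod 11), so λ ≡ 7.
  x = λ² - 0 - 1 = 49 - 1 ≡ 4; y = λ·(0 - 4) - 7 ≡ 9. → (4, 9)

(4, 9)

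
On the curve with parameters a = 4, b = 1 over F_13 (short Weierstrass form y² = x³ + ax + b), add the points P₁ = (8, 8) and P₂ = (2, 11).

(8, 8) + (2, 11). λ = (11 - 8)/(2 - 8) ≡ 3/7 mod 13. 7⁻¹ ≡ 2 (mod 13), so λ ≡ 6.
  x = λ² - 8 - 2 = 36 - 10 ≡ 0; y = λ·(8 - 0) - 8 ≡ 1. → (0, 1)

(0, 1)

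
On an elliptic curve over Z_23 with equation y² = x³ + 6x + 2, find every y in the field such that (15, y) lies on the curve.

x³ + 6x + 2 = 3467 ≡ 17 (mod 23).
17 is a non-residue mod 23; no y exists.

none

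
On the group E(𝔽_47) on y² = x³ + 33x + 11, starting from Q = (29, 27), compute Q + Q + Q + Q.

Repeated addition: build up to 4Q.
2Q: tangent at (29, 27): λ = (3·29² + 33)/(2·27) ≡ 18/7. 7⁻¹ ≡ 27 (mod 47), so λ ≡ 18·27 ≡ 16.
  x = λ² - 29 - 29 = 256 - 58 ≡ 10; y = λ·(29 - 10) - 27 ≡ 42. → (10, 42)
3Q: (10, 42) + (29, 27). λ = (27 - 42)/(29 - 10) ≡ 32/19 mod 47. 19⁻¹ ≡ 5 (mod 47) since 19·5 = 95 ≡ 1, so λ ≡ 19.
  x = λ² - 10 - 29 = 361 - 39 ≡ 40; y = λ·(10 - 40) - 42 ≡ 46. → (40, 46)
4Q: (40, 46) + (29, 27). λ = (27 - 46)/(29 - 40) ≡ 28/36 mod 47. 36⁻¹ ≡ 17 (mod 47), so λ ≡ 6.
  x = λ² - 40 - 29 = 36 - 69 ≡ 14; y = λ·(40 - 14) - 46 ≡ 16. → (14, 16)

(14, 16)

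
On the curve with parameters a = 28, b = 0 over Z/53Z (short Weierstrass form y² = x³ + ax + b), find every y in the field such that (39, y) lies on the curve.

16, 37

x³ + 28x + 0 = 60411 ≡ 44 (mod 53).
Square roots of 44 mod 53: 16 and 37 (since 16² = 256 ≡ 44).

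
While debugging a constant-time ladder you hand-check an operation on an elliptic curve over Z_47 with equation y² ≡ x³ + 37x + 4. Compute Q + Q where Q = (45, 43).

tangent at (45, 43): λ = (3·45² + 37)/(2·43) ≡ 2/39. 39⁻¹ ≡ 41 (mod 47), so λ ≡ 2·41 ≡ 35.
  x = λ² - 45 - 45 = 1225 - 90 ≡ 7; y = λ·(45 - 7) - 43 ≡ 18. → (7, 18)

(7, 18)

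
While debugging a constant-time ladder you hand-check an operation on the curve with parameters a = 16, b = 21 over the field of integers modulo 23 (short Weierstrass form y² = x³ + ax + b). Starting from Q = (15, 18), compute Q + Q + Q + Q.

(21, 2)

Repeated addition: build up to 4Q.
2Q: tangent at (15, 18): λ = (3·15² + 16)/(2·18) ≡ 1/13. 13⁻¹ ≡ 16 (mod 23), so λ ≡ 1·16 ≡ 16.
  x = λ² - 15 - 15 = 256 - 30 ≡ 19; y = λ·(15 - 19) - 18 ≡ 10. → (19, 10)
3Q: (19, 10) + (15, 18). λ = (18 - 10)/(15 - 19) ≡ 8/19 mod 23. 19⁻¹ ≡ 17 (mod 23), so λ ≡ 21.
  x = λ² - 19 - 15 = 441 - 34 ≡ 16; y = λ·(19 - 16) - 10 ≡ 7. → (16, 7)
4Q: (16, 7) + (15, 18). λ = (18 - 7)/(15 - 16) ≡ 11/22 mod 23. 22⁻¹ ≡ 22 (mod 23), so λ ≡ 12.
  x = λ² - 16 - 15 = 144 - 31 ≡ 21; y = λ·(16 - 21) - 7 ≡ 2. → (21, 2)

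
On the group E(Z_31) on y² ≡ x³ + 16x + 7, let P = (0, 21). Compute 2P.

tangent at (0, 21): λ = (3·0² + 16)/(2·21) ≡ 16/11. 11⁻¹ ≡ 17 (mod 31), so λ ≡ 16·17 ≡ 24.
  x = λ² - 0 - 0 = 576 - 0 ≡ 18; y = λ·(0 - 18) - 21 ≡ 12. → (18, 12)

(18, 12)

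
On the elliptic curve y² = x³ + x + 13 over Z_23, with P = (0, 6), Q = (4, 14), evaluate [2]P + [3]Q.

First 2P:
Repeated addition: build up to 2P.
2P: tangent at (0, 6): λ = (3·0² + 1)/(2·6) ≡ 1/12. 12⁻¹ ≡ 2 (mod 23) since 12·2 = 24 ≡ 1, so λ ≡ 1·2 ≡ 2.
  x = λ² - 0 - 0 = 4 - 0 ≡ 4; y = λ·(0 - 4) - 6 ≡ 9. → (4, 9)
2P = (4, 9).
Next 3Q:
Repeated addition: build up to 3Q.
2Q: tangent at (4, 14): λ = (3·4² + 1)/(2·14) ≡ 3/5. 5⁻¹ ≡ 14 (mod 23) since 5·14 = 70 ≡ 1, so λ ≡ 3·14 ≡ 19.
  x = λ² - 4 - 4 = 361 - 8 ≡ 8; y = λ·(4 - 8) - 14 ≡ 2. → (8, 2)
3Q: (8, 2) + (4, 14). λ = (14 - 2)/(4 - 8) ≡ 12/19 mod 23. 19⁻¹ ≡ 17 (mod 23) since 19·17 = 323 ≡ 1, so λ ≡ 20.
  x = λ² - 8 - 4 = 400 - 12 ≡ 20; y = λ·(8 - 20) - 2 ≡ 11. → (20, 11)
3Q = (20, 11).
Finally 2P + 3Q:
(4, 9) + (20, 11). λ = (11 - 9)/(20 - 4) ≡ 2/16 mod 23. 16⁻¹ ≡ 13 (mod 23), so λ ≡ 3.
  x = λ² - 4 - 20 = 9 - 24 ≡ 8; y = λ·(4 - 8) - 9 ≡ 2. → (8, 2)

(8, 2)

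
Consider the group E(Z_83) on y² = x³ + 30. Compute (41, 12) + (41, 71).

The two points share x = 41 and their y-coordinates satisfy 12 + 71 ≡ 0 (mod 83), so they are inverses. Their sum is 𝒪.

O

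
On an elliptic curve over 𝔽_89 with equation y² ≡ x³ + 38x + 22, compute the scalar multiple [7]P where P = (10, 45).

Repeated addition: build up to 7P.
2P: tangent at (10, 45): λ = (3·10² + 38)/(2·45) ≡ 71/1. 1⁻¹ ≡ 1 (mod 89), so λ ≡ 71·1 ≡ 71.
  x = λ² - 10 - 10 = 5041 - 20 ≡ 37; y = λ·(10 - 37) - 45 ≡ 85. → (37, 85)
3P: (37, 85) + (10, 45). λ = (45 - 85)/(10 - 37) ≡ 49/62 mod 89. 62⁻¹ ≡ 56 (mod 89), so λ ≡ 74.
  x = λ² - 37 - 10 = 5476 - 47 ≡ 0; y = λ·(37 - 0) - 85 ≡ 72. → (0, 72)
4P: (0, 72) + (10, 45). λ = (45 - 72)/(10 - 0) ≡ 62/10 mod 89. 10⁻¹ ≡ 9 (mod 89), so λ ≡ 24.
  x = λ² - 0 - 10 = 576 - 10 ≡ 32; y = λ·(0 - 32) - 72 ≡ 50. → (32, 50)
5P: (32, 50) + (10, 45). λ = (45 - 50)/(10 - 32) ≡ 84/67 mod 89. 67⁻¹ ≡ 4 (mod 89) since 67·4 = 268 ≡ 1, so λ ≡ 69.
  x = λ² - 32 - 10 = 4761 - 42 ≡ 2; y = λ·(32 - 2) - 50 ≡ 62. → (2, 62)
6P: (2, 62) + (10, 45). λ = (45 - 62)/(10 - 2) ≡ 72/8 mod 89. 8⁻¹ ≡ 78 (mod 89), so λ ≡ 9.
  x = λ² - 2 - 10 = 81 - 12 ≡ 69; y = λ·(2 - 69) - 62 ≡ 47. → (69, 47)
7P: (69, 47) + (10, 45). λ = (45 - 47)/(10 - 69) ≡ 87/30 mod 89. 30⁻¹ ≡ 3 (mod 89), so λ ≡ 83.
  x = λ² - 69 - 10 = 6889 - 79 ≡ 46; y = λ·(69 - 46) - 47 ≡ 82. → (46, 82)

(46, 82)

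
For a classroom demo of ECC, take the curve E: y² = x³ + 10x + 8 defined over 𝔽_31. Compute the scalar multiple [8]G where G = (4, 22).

Double-and-add on 8 = (1000)₂. Start with G = (4, 22) for the leading 1-bit.
double: tangent at (4, 22): λ = (3·4² + 10)/(2·22) ≡ 27/13. 13⁻¹ ≡ 12 (mod 31) since 13·12 = 156 ≡ 1, so λ ≡ 27·12 ≡ 14.
  x = λ² - 4 - 4 = 196 - 8 ≡ 2; y = λ·(4 - 2) - 22 ≡ 6. → (2, 6)
double: tangent at (2, 6): λ = (3·2² + 10)/(2·6) ≡ 22/12. 12⁻¹ ≡ 13 (mod 31), so λ ≡ 22·13 ≡ 7.
  x = λ² - 2 - 2 = 49 - 4 ≡ 14; y = λ·(2 - 14) - 6 ≡ 3. → (14, 3)
double: tangent at (14, 3): λ = (3·14² + 10)/(2·3) ≡ 9/6. 6⁻¹ ≡ 26 (mod 31), so λ ≡ 9·26 ≡ 17.
  x = λ² - 14 - 14 = 289 - 28 ≡ 13; y = λ·(14 - 13) - 3 ≡ 14. → (13, 14)

(13, 14)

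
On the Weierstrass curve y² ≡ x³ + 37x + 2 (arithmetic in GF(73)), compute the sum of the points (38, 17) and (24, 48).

(20, 37)

(38, 17) + (24, 48). λ = (48 - 17)/(24 - 38) ≡ 31/59 mod 73. 59⁻¹ ≡ 26 (mod 73) since 59·26 = 1534 ≡ 1, so λ ≡ 3.
  x = λ² - 38 - 24 = 9 - 62 ≡ 20; y = λ·(38 - 20) - 17 ≡ 37. → (20, 37)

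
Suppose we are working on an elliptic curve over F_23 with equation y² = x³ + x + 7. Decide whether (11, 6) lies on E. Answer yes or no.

no

y² = 6² ≡ 13; x³ + 1x + 7 = 1349 ≡ 15 (mod 23). 13 ≠ 15.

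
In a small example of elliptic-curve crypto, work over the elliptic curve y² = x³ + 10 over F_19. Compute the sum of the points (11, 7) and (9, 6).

(11, 7) + (9, 6). λ = (6 - 7)/(9 - 11) ≡ 18/17 mod 19. 17⁻¹ ≡ 9 (mod 19), so λ ≡ 10.
  x = λ² - 11 - 9 = 100 - 20 ≡ 4; y = λ·(11 - 4) - 7 ≡ 6. → (4, 6)

(4, 6)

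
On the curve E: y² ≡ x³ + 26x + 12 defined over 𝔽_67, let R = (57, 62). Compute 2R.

tangent at (57, 62): λ = (3·57² + 26)/(2·62) ≡ 58/57. 57⁻¹ ≡ 20 (mod 67) since 57·20 = 1140 ≡ 1, so λ ≡ 58·20 ≡ 21.
  x = λ² - 57 - 57 = 441 - 114 ≡ 59; y = λ·(57 - 59) - 62 ≡ 30. → (59, 30)

(59, 30)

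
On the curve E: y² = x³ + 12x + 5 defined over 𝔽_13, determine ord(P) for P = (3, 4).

2P: tangent at (3, 4): λ = (3·3² + 12)/(2·4) ≡ 0/8. 8⁻¹ ≡ 5 (mod 13), so λ ≡ 0·5 ≡ 0.
  x = λ² - 3 - 3 = 0 - 6 ≡ 7; y = λ·(3 - 7) - 4 ≡ 9. → (7, 9)
3P: (7, 9) + (3, 4). λ = (4 - 9)/(3 - 7) ≡ 8/9 mod 13. 9⁻¹ ≡ 3 (mod 13), so λ ≡ 11.
  x = λ² - 7 - 3 = 121 - 10 ≡ 7; y = λ·(7 - 7) - 9 ≡ 4. → (7, 4)
4P: (7, 4) + (3, 4). λ = (4 - 4)/(3 - 7) ≡ 0/9 mod 13. 9⁻¹ ≡ 3 (mod 13) since 9·3 = 27 ≡ 1, so λ ≡ 0.
  x = λ² - 7 - 3 = 0 - 10 ≡ 3; y = λ·(7 - 3) - 4 ≡ 9. → (3, 9)
5P: (3, 9) + (3, 4): same x and y₁ ≡ -y₂, so the sum is ∞.
5P = ∞, so the order is 5.

5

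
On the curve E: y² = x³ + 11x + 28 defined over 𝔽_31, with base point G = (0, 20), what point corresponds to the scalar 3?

(20, 8)

Repeated addition: build up to 3G.
2G: tangent at (0, 20): λ = (3·0² + 11)/(2·20) ≡ 11/9. 9⁻¹ ≡ 7 (mod 31) since 9·7 = 63 ≡ 1, so λ ≡ 11·7 ≡ 15.
  x = λ² - 0 - 0 = 225 - 0 ≡ 8; y = λ·(0 - 8) - 20 ≡ 15. → (8, 15)
3G: (8, 15) + (0, 20). λ = (20 - 15)/(0 - 8) ≡ 5/23 mod 31. 23⁻¹ ≡ 27 (mod 31), so λ ≡ 11.
  x = λ² - 8 - 0 = 121 - 8 ≡ 20; y = λ·(8 - 20) - 15 ≡ 8. → (20, 8)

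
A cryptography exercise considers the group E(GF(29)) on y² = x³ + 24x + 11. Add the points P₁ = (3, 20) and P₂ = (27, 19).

(3, 20) + (27, 19). λ = (19 - 20)/(27 - 3) ≡ 28/24 mod 29. 24⁻¹ ≡ 23 (mod 29), so λ ≡ 6.
  x = λ² - 3 - 27 = 36 - 30 ≡ 6; y = λ·(3 - 6) - 20 ≡ 20. → (6, 20)

(6, 20)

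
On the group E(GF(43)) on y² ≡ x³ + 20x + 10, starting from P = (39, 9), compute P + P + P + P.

Double-and-add on 4 = (100)₂. Start with P = (39, 9) for the leading 1-bit.
double: tangent at (39, 9): λ = (3·39² + 20)/(2·9) ≡ 25/18. 18⁻¹ ≡ 12 (mod 43) since 18·12 = 216 ≡ 1, so λ ≡ 25·12 ≡ 42.
  x = λ² - 39 - 39 = 1764 - 78 ≡ 9; y = λ·(39 - 9) - 9 ≡ 4. → (9, 4)
double: tangent at (9, 4): λ = (3·9² + 20)/(2·4) ≡ 5/8. 8⁻¹ ≡ 27 (mod 43) since 8·27 = 216 ≡ 1, so λ ≡ 5·27 ≡ 6.
  x = λ² - 9 - 9 = 36 - 18 ≡ 18; y = λ·(9 - 18) - 4 ≡ 28. → (18, 28)

(18, 28)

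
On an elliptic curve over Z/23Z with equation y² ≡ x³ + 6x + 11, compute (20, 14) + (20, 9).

The two points share x = 20 and their y-coordinates satisfy 14 + 9 ≡ 0 (mod 23), so they are inverses. Their sum is the point at infinity.

O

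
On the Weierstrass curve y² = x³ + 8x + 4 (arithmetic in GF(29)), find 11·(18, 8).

(23, 1)

Write Q = (18, 8).
Double-and-add on 11 = (1011)₂. Start with Q = (18, 8) for the leading 1-bit.
double: tangent at (18, 8): λ = (3·18² + 8)/(2·8) ≡ 23/16. 16⁻¹ ≡ 20 (mod 29), so λ ≡ 23·20 ≡ 25.
  x = λ² - 18 - 18 = 625 - 36 ≡ 9; y = λ·(18 - 9) - 8 ≡ 14. → (9, 14)
double: tangent at (9, 14): λ = (3·9² + 8)/(2·14) ≡ 19/28. 28⁻¹ ≡ 28 (mod 29), so λ ≡ 19·28 ≡ 10.
  x = λ² - 9 - 9 = 100 - 18 ≡ 24; y = λ·(9 - 24) - 14 ≡ 10. → (24, 10)
add Q: (24, 10) + (18, 8). λ = (8 - 10)/(18 - 24) ≡ 27/23 mod 29. 23⁻¹ ≡ 24 (mod 29), so λ ≡ 10.
  x = λ² - 24 - 18 = 100 - 42 ≡ 0; y = λ·(24 - 0) - 10 ≡ 27. → (0, 27)
double: tangent at (0, 27): λ = (3·0² + 8)/(2·27) ≡ 8/25. 25⁻¹ ≡ 7 (mod 29), so λ ≡ 8·7 ≡ 27.
  x = λ² - 0 - 0 = 729 - 0 ≡ 4; y = λ·(0 - 4) - 27 ≡ 10. → (4, 10)
add Q: (4, 10) + (18, 8). λ = (8 - 10)/(18 - 4) ≡ 27/14 mod 29. 14⁻¹ ≡ 27 (mod 29), so λ ≡ 4.
  x = λ² - 4 - 18 = 16 - 22 ≡ 23; y = λ·(4 - 23) - 10 ≡ 1. → (23, 1)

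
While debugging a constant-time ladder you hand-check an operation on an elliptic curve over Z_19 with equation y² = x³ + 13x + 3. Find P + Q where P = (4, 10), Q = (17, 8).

(4, 10) + (17, 8). λ = (8 - 10)/(17 - 4) ≡ 17/13 mod 19. 13⁻¹ ≡ 3 (mod 19) since 13·3 = 39 ≡ 1, so λ ≡ 13.
  x = λ² - 4 - 17 = 169 - 21 ≡ 15; y = λ·(4 - 15) - 10 ≡ 18. → (15, 18)

(15, 18)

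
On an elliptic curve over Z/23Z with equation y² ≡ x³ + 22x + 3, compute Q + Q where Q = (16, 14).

tangent at (16, 14): λ = (3·16² + 22)/(2·14) ≡ 8/5. 5⁻¹ ≡ 14 (mod 23), so λ ≡ 8·14 ≡ 20.
  x = λ² - 16 - 16 = 400 - 32 ≡ 0; y = λ·(16 - 0) - 14 ≡ 7. → (0, 7)

(0, 7)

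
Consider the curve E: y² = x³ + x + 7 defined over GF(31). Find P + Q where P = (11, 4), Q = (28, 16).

(11, 4) + (28, 16). λ = (16 - 4)/(28 - 11) ≡ 12/17 mod 31. 17⁻¹ ≡ 11 (mod 31), so λ ≡ 8.
  x = λ² - 11 - 28 = 64 - 39 ≡ 25; y = λ·(11 - 25) - 4 ≡ 8. → (25, 8)

(25, 8)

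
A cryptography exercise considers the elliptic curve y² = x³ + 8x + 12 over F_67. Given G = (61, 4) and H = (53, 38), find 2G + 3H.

(15, 36)

First 2G:
Repeated addition: build up to 2G.
2G: tangent at (61, 4): λ = (3·61² + 8)/(2·4) ≡ 49/8. 8⁻¹ ≡ 42 (mod 67), so λ ≡ 49·42 ≡ 48.
  x = λ² - 61 - 61 = 2304 - 122 ≡ 38; y = λ·(61 - 38) - 4 ≡ 28. → (38, 28)
2G = (38, 28).
Next 3H:
Repeated addition: build up to 3H.
2H: tangent at (53, 38): λ = (3·53² + 8)/(2·38) ≡ 60/9. 9⁻¹ ≡ 15 (mod 67), so λ ≡ 60·15 ≡ 29.
  x = λ² - 53 - 53 = 841 - 106 ≡ 65; y = λ·(53 - 65) - 38 ≡ 16. → (65, 16)
3H: (65, 16) + (53, 38). λ = (38 - 16)/(53 - 65) ≡ 22/55 mod 67. 55⁻¹ ≡ 39 (mod 67), so λ ≡ 54.
  x = λ² - 65 - 53 = 2916 - 118 ≡ 51; y = λ·(65 - 51) - 16 ≡ 3. → (51, 3)
3H = (51, 3).
Finally 2G + 3H:
(38, 28) + (51, 3). λ = (3 - 28)/(51 - 38) ≡ 42/13 mod 67. 13⁻¹ ≡ 31 (mod 67), so λ ≡ 29.
  x = λ² - 38 - 51 = 841 - 89 ≡ 15; y = λ·(38 - 15) - 28 ≡ 36. → (15, 36)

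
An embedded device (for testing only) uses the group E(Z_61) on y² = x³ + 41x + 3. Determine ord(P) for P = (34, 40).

8

2P: tangent at (34, 40): λ = (3·34² + 41)/(2·40) ≡ 32/19. 19⁻¹ ≡ 45 (mod 61), so λ ≡ 32·45 ≡ 37.
  x = λ² - 34 - 34 = 1369 - 68 ≡ 20; y = λ·(34 - 20) - 40 ≡ 51. → (20, 51)
3P: (20, 51) + (34, 40). λ = (40 - 51)/(34 - 20) ≡ 50/14 mod 61. 14⁻¹ ≡ 48 (mod 61) since 14·48 = 672 ≡ 1, so λ ≡ 21.
  x = λ² - 20 - 34 = 441 - 54 ≡ 21; y = λ·(20 - 21) - 51 ≡ 50. → (21, 50)
4P: (21, 50) + (34, 40). λ = (40 - 50)/(34 - 21) ≡ 51/13 mod 61. 13⁻¹ ≡ 47 (mod 61), so λ ≡ 18.
  x = λ² - 21 - 34 = 324 - 55 ≡ 25; y = λ·(21 - 25) - 50 ≡ 0. → (25, 0)
5P: (25, 0) + (34, 40). λ = (40 - 0)/(34 - 25) ≡ 40/9 mod 61. 9⁻¹ ≡ 34 (mod 61), so λ ≡ 18.
  x = λ² - 25 - 34 = 324 - 59 ≡ 21; y = λ·(25 - 21) - 0 ≡ 11. → (21, 11)
6P: (21, 11) + (34, 40). λ = (40 - 11)/(34 - 21) ≡ 29/13 mod 61. 13⁻¹ ≡ 47 (mod 61), so λ ≡ 21.
  x = λ² - 21 - 34 = 441 - 55 ≡ 20; y = λ·(21 - 20) - 11 ≡ 10. → (20, 10)
7P: (20, 10) + (34, 40). λ = (40 - 10)/(34 - 20) ≡ 30/14 mod 61. 14⁻¹ ≡ 48 (mod 61), so λ ≡ 37.
  x = λ² - 20 - 34 = 1369 - 54 ≡ 34; y = λ·(20 - 34) - 10 ≡ 21. → (34, 21)
8P: (34, 21) + (34, 40): same x and y₁ ≡ -y₂, so the sum is ∞.
8P = ∞, so the order is 8.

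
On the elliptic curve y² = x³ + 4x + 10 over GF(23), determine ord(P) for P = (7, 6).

9

2P: tangent at (7, 6): λ = (3·7² + 4)/(2·6) ≡ 13/12. 12⁻¹ ≡ 2 (mod 23) since 12·2 = 24 ≡ 1, so λ ≡ 13·2 ≡ 3.
  x = λ² - 7 - 7 = 9 - 14 ≡ 18; y = λ·(7 - 18) - 6 ≡ 7. → (18, 7)
3P: (18, 7) + (7, 6). λ = (6 - 7)/(7 - 18) ≡ 22/12 mod 23. 12⁻¹ ≡ 2 (mod 23), so λ ≡ 21.
  x = λ² - 18 - 7 = 441 - 25 ≡ 2; y = λ·(18 - 2) - 7 ≡ 7. → (2, 7)
4P: (2, 7) + (7, 6). λ = (6 - 7)/(7 - 2) ≡ 22/5 mod 23. 5⁻¹ ≡ 14 (mod 23), so λ ≡ 9.
  x = λ² - 2 - 7 = 81 - 9 ≡ 3; y = λ·(2 - 3) - 7 ≡ 7. → (3, 7)
5P: (3, 7) + (7, 6). λ = (6 - 7)/(7 - 3) ≡ 22/4 mod 23. 4⁻¹ ≡ 6 (mod 23), so λ ≡ 17.
  x = λ² - 3 - 7 = 289 - 10 ≡ 3; y = λ·(3 - 3) - 7 ≡ 16. → (3, 16)
6P: (3, 16) + (7, 6). λ = (6 - 16)/(7 - 3) ≡ 13/4 mod 23. 4⁻¹ ≡ 6 (mod 23), so λ ≡ 9.
  x = λ² - 3 - 7 = 81 - 10 ≡ 2; y = λ·(3 - 2) - 16 ≡ 16. → (2, 16)
7P: (2, 16) + (7, 6). λ = (6 - 16)/(7 - 2) ≡ 13/5 mod 23. 5⁻¹ ≡ 14 (mod 23), so λ ≡ 21.
  x = λ² - 2 - 7 = 441 - 9 ≡ 18; y = λ·(2 - 18) - 16 ≡ 16. → (18, 16)
8P: (18, 16) + (7, 6). λ = (6 - 16)/(7 - 18) ≡ 13/12 mod 23. 12⁻¹ ≡ 2 (mod 23), so λ ≡ 3.
  x = λ² - 18 - 7 = 9 - 25 ≡ 7; y = λ·(18 - 7) - 16 ≡ 17. → (7, 17)
9P: (7, 17) + (7, 6): same x and y₁ ≡ -y₂, so the sum is O.
9P = O, so the order is 9.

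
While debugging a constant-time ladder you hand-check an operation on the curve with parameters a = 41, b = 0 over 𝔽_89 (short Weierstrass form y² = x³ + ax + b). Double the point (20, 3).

(67, 51)

tangent at (20, 3): λ = (3·20² + 41)/(2·3) ≡ 84/6. 6⁻¹ ≡ 15 (mod 89) since 6·15 = 90 ≡ 1, so λ ≡ 84·15 ≡ 14.
  x = λ² - 20 - 20 = 196 - 40 ≡ 67; y = λ·(20 - 67) - 3 ≡ 51. → (67, 51)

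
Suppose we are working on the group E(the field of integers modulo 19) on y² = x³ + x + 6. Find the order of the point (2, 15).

2P: tangent at (2, 15): λ = (3·2² + 1)/(2·15) ≡ 13/11. 11⁻¹ ≡ 7 (mod 19), so λ ≡ 13·7 ≡ 15.
  x = λ² - 2 - 2 = 225 - 4 ≡ 12; y = λ·(2 - 12) - 15 ≡ 6. → (12, 6)
3P: (12, 6) + (2, 15). λ = (15 - 6)/(2 - 12) ≡ 9/9 mod 19. 9⁻¹ ≡ 17 (mod 19), so λ ≡ 1.
  x = λ² - 12 - 2 = 1 - 14 ≡ 6; y = λ·(12 - 6) - 6 ≡ 0. → (6, 0)
4P: (6, 0) + (2, 15). λ = (15 - 0)/(2 - 6) ≡ 15/15 mod 19. 15⁻¹ ≡ 14 (mod 19), so λ ≡ 1.
  x = λ² - 6 - 2 = 1 - 8 ≡ 12; y = λ·(6 - 12) - 0 ≡ 13. → (12, 13)
5P: (12, 13) + (2, 15). λ = (15 - 13)/(2 - 12) ≡ 2/9 mod 19. 9⁻¹ ≡ 17 (mod 19), so λ ≡ 15.
  x = λ² - 12 - 2 = 225 - 14 ≡ 2; y = λ·(12 - 2) - 13 ≡ 4. → (2, 4)
6P: (2, 4) + (2, 15): same x and y₁ ≡ -y₂, so the sum is the point at infinity.
6P = the point at infinity, so the order is 6.

6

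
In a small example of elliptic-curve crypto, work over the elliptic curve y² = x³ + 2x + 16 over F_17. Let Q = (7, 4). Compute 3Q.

Repeated addition: build up to 3Q.
2Q: tangent at (7, 4): λ = (3·7² + 2)/(2·4) ≡ 13/8. 8⁻¹ ≡ 15 (mod 17), so λ ≡ 13·15 ≡ 8.
  x = λ² - 7 - 7 = 64 - 14 ≡ 16; y = λ·(7 - 16) - 4 ≡ 9. → (16, 9)
3Q: (16, 9) + (7, 4). λ = (4 - 9)/(7 - 16) ≡ 12/8 mod 17. 8⁻¹ ≡ 15 (mod 17), so λ ≡ 10.
  x = λ² - 16 - 7 = 100 - 23 ≡ 9; y = λ·(16 - 9) - 9 ≡ 10. → (9, 10)

(9, 10)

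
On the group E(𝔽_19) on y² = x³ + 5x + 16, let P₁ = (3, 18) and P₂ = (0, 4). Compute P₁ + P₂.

(3, 18) + (0, 4). λ = (4 - 18)/(0 - 3) ≡ 5/16 mod 19. 16⁻¹ ≡ 6 (mod 19), so λ ≡ 11.
  x = λ² - 3 - 0 = 121 - 3 ≡ 4; y = λ·(3 - 4) - 18 ≡ 9. → (4, 9)

(4, 9)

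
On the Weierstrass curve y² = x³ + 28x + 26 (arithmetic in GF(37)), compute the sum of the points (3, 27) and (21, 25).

(3, 27) + (21, 25). λ = (25 - 27)/(21 - 3) ≡ 35/18 mod 37. 18⁻¹ ≡ 35 (mod 37), so λ ≡ 4.
  x = λ² - 3 - 21 = 16 - 24 ≡ 29; y = λ·(3 - 29) - 27 ≡ 17. → (29, 17)

(29, 17)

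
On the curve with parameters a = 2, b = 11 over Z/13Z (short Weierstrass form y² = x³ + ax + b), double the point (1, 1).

(1, 12)

tangent at (1, 1): λ = (3·1² + 2)/(2·1) ≡ 5/2. 2⁻¹ ≡ 7 (mod 13), so λ ≡ 5·7 ≡ 9.
  x = λ² - 1 - 1 = 81 - 2 ≡ 1; y = λ·(1 - 1) - 1 ≡ 12. → (1, 12)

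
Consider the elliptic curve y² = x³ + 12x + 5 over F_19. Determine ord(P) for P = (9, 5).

10

2P: tangent at (9, 5): λ = (3·9² + 12)/(2·5) ≡ 8/10. 10⁻¹ ≡ 2 (mod 19), so λ ≡ 8·2 ≡ 16.
  x = λ² - 9 - 9 = 256 - 18 ≡ 10; y = λ·(9 - 10) - 5 ≡ 17. → (10, 17)
3P: (10, 17) + (9, 5). λ = (5 - 17)/(9 - 10) ≡ 7/18 mod 19. 18⁻¹ ≡ 18 (mod 19) since 18·18 = 324 ≡ 1, so λ ≡ 12.
  x = λ² - 10 - 9 = 144 - 19 ≡ 11; y = λ·(10 - 11) - 17 ≡ 9. → (11, 9)
4P: (11, 9) + (9, 5). λ = (5 - 9)/(9 - 11) ≡ 15/17 mod 19. 17⁻¹ ≡ 9 (mod 19), so λ ≡ 2.
  x = λ² - 11 - 9 = 4 - 20 ≡ 3; y = λ·(11 - 3) - 9 ≡ 7. → (3, 7)
5P: (3, 7) + (9, 5). λ = (5 - 7)/(9 - 3) ≡ 17/6 mod 19. 6⁻¹ ≡ 16 (mod 19), so λ ≡ 6.
  x = λ² - 3 - 9 = 36 - 12 ≡ 5; y = λ·(3 - 5) - 7 ≡ 0. → (5, 0)
6P: (5, 0) + (9, 5). λ = (5 - 0)/(9 - 5) ≡ 5/4 mod 19. 4⁻¹ ≡ 5 (mod 19), so λ ≡ 6.
  x = λ² - 5 - 9 = 36 - 14 ≡ 3; y = λ·(5 - 3) - 0 ≡ 12. → (3, 12)
7P: (3, 12) + (9, 5). λ = (5 - 12)/(9 - 3) ≡ 12/6 mod 19. 6⁻¹ ≡ 16 (mod 19) since 6·16 = 96 ≡ 1, so λ ≡ 2.
  x = λ² - 3 - 9 = 4 - 12 ≡ 11; y = λ·(3 - 11) - 12 ≡ 10. → (11, 10)
8P: (11, 10) + (9, 5). λ = (5 - 10)/(9 - 11) ≡ 14/17 mod 19. 17⁻¹ ≡ 9 (mod 19) since 17·9 = 153 ≡ 1, so λ ≡ 12.
  x = λ² - 11 - 9 = 144 - 20 ≡ 10; y = λ·(11 - 10) - 10 ≡ 2. → (10, 2)
9P: (10, 2) + (9, 5). λ = (5 - 2)/(9 - 10) ≡ 3/18 mod 19. 18⁻¹ ≡ 18 (mod 19), so λ ≡ 16.
  x = λ² - 10 - 9 = 256 - 19 ≡ 9; y = λ·(10 - 9) - 2 ≡ 14. → (9, 14)
10P: (9, 14) + (9, 5): same x and y₁ ≡ -y₂, so the sum is ∞.
10P = ∞, so the order is 10.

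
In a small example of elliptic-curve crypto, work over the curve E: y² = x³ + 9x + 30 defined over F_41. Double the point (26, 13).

tangent at (26, 13): λ = (3·26² + 9)/(2·13) ≡ 28/26. 26⁻¹ ≡ 30 (mod 41), so λ ≡ 28·30 ≡ 20.
  x = λ² - 26 - 26 = 400 - 52 ≡ 20; y = λ·(26 - 20) - 13 ≡ 25. → (20, 25)

(20, 25)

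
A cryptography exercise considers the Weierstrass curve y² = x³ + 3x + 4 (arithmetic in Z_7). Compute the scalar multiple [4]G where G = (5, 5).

(0, 2)

Repeated addition: build up to 4G.
2G: tangent at (5, 5): λ = (3·5² + 3)/(2·5) ≡ 1/3. 3⁻¹ ≡ 5 (mod 7), so λ ≡ 1·5 ≡ 5.
  x = λ² - 5 - 5 = 25 - 10 ≡ 1; y = λ·(5 - 1) - 5 ≡ 1. → (1, 1)
3G: (1, 1) + (5, 5). λ = (5 - 1)/(5 - 1) ≡ 4/4 mod 7. 4⁻¹ ≡ 2 (mod 7) since 4·2 = 8 ≡ 1, so λ ≡ 1.
  x = λ² - 1 - 5 = 1 - 6 ≡ 2; y = λ·(1 - 2) - 1 ≡ 5. → (2, 5)
4G: (2, 5) + (5, 5). λ = (5 - 5)/(5 - 2) ≡ 0/3 mod 7. 3⁻¹ ≡ 5 (mod 7) since 3·5 = 15 ≡ 1, so λ ≡ 0.
  x = λ² - 2 - 5 = 0 - 7 ≡ 0; y = λ·(2 - 0) - 5 ≡ 2. → (0, 2)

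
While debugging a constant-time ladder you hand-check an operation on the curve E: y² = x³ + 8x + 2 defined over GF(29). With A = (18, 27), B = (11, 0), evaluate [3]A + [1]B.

(10, 26)

First 3A:
Repeated addition: build up to 3A.
2A: tangent at (18, 27): λ = (3·18² + 8)/(2·27) ≡ 23/25. 25⁻¹ ≡ 7 (mod 29) since 25·7 = 175 ≡ 1, so λ ≡ 23·7 ≡ 16.
  x = λ² - 18 - 18 = 256 - 36 ≡ 17; y = λ·(18 - 17) - 27 ≡ 18. → (17, 18)
3A: (17, 18) + (18, 27). λ = (27 - 18)/(18 - 17) ≡ 9/1 mod 29. 1⁻¹ ≡ 1 (mod 29), so λ ≡ 9.
  x = λ² - 17 - 18 = 81 - 35 ≡ 17; y = λ·(17 - 17) - 18 ≡ 11. → (17, 11)
3A = (17, 11).
Finally 3A + B:
(17, 11) + (11, 0). λ = (0 - 11)/(11 - 17) ≡ 18/23 mod 29. 23⁻¹ ≡ 24 (mod 29), so λ ≡ 26.
  x = λ² - 17 - 11 = 676 - 28 ≡ 10; y = λ·(17 - 10) - 11 ≡ 26. → (10, 26)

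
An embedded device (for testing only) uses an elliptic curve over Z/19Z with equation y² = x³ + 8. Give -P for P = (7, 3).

(7, 16)

-(7, 3) = (7, -3 mod 19) = (7, 16).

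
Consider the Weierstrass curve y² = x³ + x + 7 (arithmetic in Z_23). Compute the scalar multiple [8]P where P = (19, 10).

Double-and-add on 8 = (1000)₂. Start with P = (19, 10) for the leading 1-bit.
double: tangent at (19, 10): λ = (3·19² + 1)/(2·10) ≡ 3/20. 20⁻¹ ≡ 15 (mod 23), so λ ≡ 3·15 ≡ 22.
  x = λ² - 19 - 19 = 484 - 38 ≡ 9; y = λ·(19 - 9) - 10 ≡ 3. → (9, 3)
double: tangent at (9, 3): λ = (3·9² + 1)/(2·3) ≡ 14/6. 6⁻¹ ≡ 4 (mod 23), so λ ≡ 14·4 ≡ 10.
  x = λ² - 9 - 9 = 100 - 18 ≡ 13; y = λ·(9 - 13) - 3 ≡ 3. → (13, 3)
double: tangent at (13, 3): λ = (3·13² + 1)/(2·3) ≡ 2/6. 6⁻¹ ≡ 4 (mod 23), so λ ≡ 2·4 ≡ 8.
  x = λ² - 13 - 13 = 64 - 26 ≡ 15; y = λ·(13 - 15) - 3 ≡ 4. → (15, 4)

(15, 4)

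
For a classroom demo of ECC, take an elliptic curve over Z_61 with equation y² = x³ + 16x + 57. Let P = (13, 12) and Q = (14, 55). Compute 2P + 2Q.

(28, 58)

First 2P:
Repeated addition: build up to 2P.
2P: tangent at (13, 12): λ = (3·13² + 16)/(2·12) ≡ 35/24. 24⁻¹ ≡ 28 (mod 61) since 24·28 = 672 ≡ 1, so λ ≡ 35·28 ≡ 4.
  x = λ² - 13 - 13 = 16 - 26 ≡ 51; y = λ·(13 - 51) - 12 ≡ 19. → (51, 19)
2P = (51, 19).
Next 2Q:
Repeated addition: build up to 2Q.
2Q: tangent at (14, 55): λ = (3·14² + 16)/(2·55) ≡ 55/49. 49⁻¹ ≡ 5 (mod 61) since 49·5 = 245 ≡ 1, so λ ≡ 55·5 ≡ 31.
  x = λ² - 14 - 14 = 961 - 28 ≡ 18; y = λ·(14 - 18) - 55 ≡ 4. → (18, 4)
2Q = (18, 4).
Finally 2P + 2Q:
(51, 19) + (18, 4). λ = (4 - 19)/(18 - 51) ≡ 46/28 mod 61. 28⁻¹ ≡ 24 (mod 61) since 28·24 = 672 ≡ 1, so λ ≡ 6.
  x = λ² - 51 - 18 = 36 - 69 ≡ 28; y = λ·(51 - 28) - 19 ≡ 58. → (28, 58)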